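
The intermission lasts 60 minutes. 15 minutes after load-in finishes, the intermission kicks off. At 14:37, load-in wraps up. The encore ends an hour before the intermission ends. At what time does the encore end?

The intermission starts at 14:37 + 15 min = 14:52.
The intermission ends at 14:52 + 60 min = 15:52.
The encore ends at 15:52 − 60 min = 14:52.

14:52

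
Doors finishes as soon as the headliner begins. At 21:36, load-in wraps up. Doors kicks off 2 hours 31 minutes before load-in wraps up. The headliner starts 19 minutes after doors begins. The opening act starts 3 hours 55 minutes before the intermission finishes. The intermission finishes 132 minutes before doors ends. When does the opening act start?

13:17

Doors starts at 21:36 − 151 min = 19:05.
The headliner starts at 19:05 + 19 min = 19:24.
So doors ends at 19:24.
The intermission ends at 19:24 − 132 min = 17:12.
The opening act starts at 17:12 − 235 min = 13:17.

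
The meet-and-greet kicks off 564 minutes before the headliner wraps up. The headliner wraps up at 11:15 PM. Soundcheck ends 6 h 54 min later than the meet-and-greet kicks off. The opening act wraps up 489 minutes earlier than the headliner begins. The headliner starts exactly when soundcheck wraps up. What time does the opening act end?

12:36 PM

The meet-and-greet starts at 11:15 PM − 564 min = 1:51 PM.
Soundcheck ends at 1:51 PM + 414 min = 8:45 PM.
So the headliner starts at 8:45 PM.
The opening act ends at 8:45 PM − 489 min = 12:36 PM.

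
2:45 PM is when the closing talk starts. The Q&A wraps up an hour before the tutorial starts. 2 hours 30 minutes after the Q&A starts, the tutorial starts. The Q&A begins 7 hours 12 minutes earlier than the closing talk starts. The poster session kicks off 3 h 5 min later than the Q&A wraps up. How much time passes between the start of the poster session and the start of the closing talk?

The Q&A starts at 2:45 PM − 432 min = 7:33 AM.
The tutorial starts at 7:33 AM + 150 min = 10:03 AM.
The Q&A ends at 10:03 AM − 60 min = 9:03 AM.
The poster session starts at 9:03 AM + 185 min = 12:08 PM.
From 12:08 PM to 2:45 PM is 157 minutes.

157 minutes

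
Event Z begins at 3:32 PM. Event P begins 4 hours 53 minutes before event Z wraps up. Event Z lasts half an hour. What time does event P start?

Event Z ends at 3:32 PM + 30 min = 4:02 PM.
Event P starts at 4:02 PM − 293 min = 11:09 AM.

11:09 AM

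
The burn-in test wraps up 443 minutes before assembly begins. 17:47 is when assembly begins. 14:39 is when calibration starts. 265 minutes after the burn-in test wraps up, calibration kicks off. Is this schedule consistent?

The burn-in test ends at 17:47 − 443 min = 10:24.
Calibration starts at 10:24 + 265 min = 14:49.
But calibration is also said to start at 14:39 — a 10-minute conflict.

No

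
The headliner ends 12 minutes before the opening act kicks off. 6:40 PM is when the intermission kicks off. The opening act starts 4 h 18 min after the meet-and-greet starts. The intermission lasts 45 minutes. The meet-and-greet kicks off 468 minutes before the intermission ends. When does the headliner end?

3:43 PM

The intermission ends at 6:40 PM + 45 min = 7:25 PM.
The meet-and-greet starts at 7:25 PM − 468 min = 11:37 AM.
The opening act starts at 11:37 AM + 258 min = 3:55 PM.
The headliner ends at 3:55 PM − 12 min = 3:43 PM.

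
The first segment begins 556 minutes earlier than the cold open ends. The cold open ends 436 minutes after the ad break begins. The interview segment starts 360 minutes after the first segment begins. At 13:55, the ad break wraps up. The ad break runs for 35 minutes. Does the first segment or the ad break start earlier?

the first segment

The ad break starts at 13:55 − 35 min = 13:20.
The cold open ends at 13:20 + 436 min = 20:36.
The first segment starts at 20:36 − 556 min = 11:20.
The first segment starts at 11:20 and the ad break starts at 13:20, so the first segment is first.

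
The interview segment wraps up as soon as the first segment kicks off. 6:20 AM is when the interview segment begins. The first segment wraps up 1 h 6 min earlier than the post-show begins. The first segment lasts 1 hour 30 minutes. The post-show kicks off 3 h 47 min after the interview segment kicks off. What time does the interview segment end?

The post-show starts at 6:20 AM + 227 min = 10:07 AM.
The first segment ends at 10:07 AM − 66 min = 9:01 AM.
The first segment starts at 9:01 AM − 90 min = 7:31 AM.
So the interview segment ends at 7:31 AM.

7:31 AM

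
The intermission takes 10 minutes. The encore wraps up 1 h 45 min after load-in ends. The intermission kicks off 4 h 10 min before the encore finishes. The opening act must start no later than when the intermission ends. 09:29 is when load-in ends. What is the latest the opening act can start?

07:14

The encore ends at 09:29 + 105 min = 11:14.
The intermission starts at 11:14 − 250 min = 07:04.
The intermission ends at 07:04 + 10 min = 07:14.
The opening act is bounded by the intermission, so the latest it can start is 07:14.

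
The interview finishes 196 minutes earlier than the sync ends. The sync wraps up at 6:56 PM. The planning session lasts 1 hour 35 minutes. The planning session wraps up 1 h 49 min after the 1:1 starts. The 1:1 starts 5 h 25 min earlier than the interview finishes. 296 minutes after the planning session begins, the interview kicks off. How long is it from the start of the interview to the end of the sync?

The interview ends at 6:56 PM − 196 min = 3:40 PM.
The 1:1 starts at 3:40 PM − 325 min = 10:15 AM.
The planning session ends at 10:15 AM + 109 min = 12:04 PM.
The planning session starts at 12:04 PM − 95 min = 10:29 AM.
The interview starts at 10:29 AM + 296 min = 3:25 PM.
From 3:25 PM to 6:56 PM is 3 h 31 min.

3 h 31 min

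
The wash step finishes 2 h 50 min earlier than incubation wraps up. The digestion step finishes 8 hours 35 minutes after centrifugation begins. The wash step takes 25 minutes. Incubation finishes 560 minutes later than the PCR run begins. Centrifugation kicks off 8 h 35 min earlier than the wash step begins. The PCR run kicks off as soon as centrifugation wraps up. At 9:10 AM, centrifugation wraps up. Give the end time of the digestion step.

3:15 PM

The PCR run starts at 9:10 AM.
Incubation ends at 9:10 AM + 560 min = 6:30 PM.
The wash step ends at 6:30 PM − 170 min = 3:40 PM.
The wash step starts at 3:40 PM − 25 min = 3:15 PM.
Centrifugation starts at 3:15 PM − 515 min = 6:40 AM.
The digestion step ends at 6:40 AM + 515 min = 3:15 PM.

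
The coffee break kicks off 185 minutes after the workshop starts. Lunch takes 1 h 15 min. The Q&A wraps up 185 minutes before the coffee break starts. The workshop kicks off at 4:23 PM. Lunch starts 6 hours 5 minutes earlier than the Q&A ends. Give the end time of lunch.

The coffee break starts at 4:23 PM + 185 min = 7:28 PM.
The Q&A ends at 7:28 PM − 185 min = 4:23 PM.
Lunch starts at 4:23 PM − 365 min = 10:18 AM.
Lunch ends at 10:18 AM + 75 min = 11:33 AM.

11:33 AM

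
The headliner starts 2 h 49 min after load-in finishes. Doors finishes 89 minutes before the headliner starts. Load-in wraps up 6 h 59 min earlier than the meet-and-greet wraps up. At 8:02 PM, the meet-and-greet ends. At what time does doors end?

Load-in ends at 8:02 PM − 419 min = 1:03 PM.
The headliner starts at 1:03 PM + 169 min = 3:52 PM.
Doors ends at 3:52 PM − 89 min = 2:23 PM.

2:23 PM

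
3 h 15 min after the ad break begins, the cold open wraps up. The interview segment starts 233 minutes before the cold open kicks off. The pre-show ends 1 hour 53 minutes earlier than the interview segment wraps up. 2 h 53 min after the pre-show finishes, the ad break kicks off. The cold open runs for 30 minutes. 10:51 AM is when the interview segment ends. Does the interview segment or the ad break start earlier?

the interview segment

The pre-show ends at 10:51 AM − 113 min = 8:58 AM.
The ad break starts at 8:58 AM + 173 min = 11:51 AM.
The cold open ends at 11:51 AM + 195 min = 3:06 PM.
The cold open starts at 3:06 PM − 30 min = 2:36 PM.
The interview segment starts at 2:36 PM − 233 min = 10:43 AM.
The interview segment starts at 10:43 AM and the ad break starts at 11:51 AM, so the interview segment is first.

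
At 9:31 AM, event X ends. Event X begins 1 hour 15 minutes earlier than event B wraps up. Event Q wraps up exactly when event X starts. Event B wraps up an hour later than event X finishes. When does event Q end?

Event B ends at 9:31 AM + 60 min = 10:31 AM.
Event X starts at 10:31 AM − 75 min = 9:16 AM.
So event Q ends at 9:16 AM.

9:16 AM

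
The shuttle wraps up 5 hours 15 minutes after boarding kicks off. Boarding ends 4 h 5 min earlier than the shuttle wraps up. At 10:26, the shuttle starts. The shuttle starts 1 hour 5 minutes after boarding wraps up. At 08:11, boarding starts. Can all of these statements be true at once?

Yes

The shuttle ends at 08:11 + 315 min = 13:26.
Boarding ends at 13:26 − 245 min = 09:21.
The shuttle starts at 09:21 + 65 min = 10:26.
That matches the stated 10:26, so the schedule is consistent.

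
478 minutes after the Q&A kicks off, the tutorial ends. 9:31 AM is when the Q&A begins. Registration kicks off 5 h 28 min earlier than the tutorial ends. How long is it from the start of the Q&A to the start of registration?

The tutorial ends at 9:31 AM + 478 min = 5:29 PM.
Registration starts at 5:29 PM − 328 min = 12:01 PM.
From 9:31 AM to 12:01 PM is 2 h 30 min.

2 h 30 min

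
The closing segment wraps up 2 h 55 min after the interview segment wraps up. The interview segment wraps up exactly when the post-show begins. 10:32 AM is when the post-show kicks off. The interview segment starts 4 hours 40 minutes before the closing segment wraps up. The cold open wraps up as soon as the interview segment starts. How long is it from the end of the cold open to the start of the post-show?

1 hour 45 minutes

The interview segment ends at 10:32 AM.
The closing segment ends at 10:32 AM + 175 min = 1:27 PM.
The interview segment starts at 1:27 PM − 280 min = 8:47 AM.
So the cold open ends at 8:47 AM.
From 8:47 AM to 10:32 AM is 1 hour 45 minutes.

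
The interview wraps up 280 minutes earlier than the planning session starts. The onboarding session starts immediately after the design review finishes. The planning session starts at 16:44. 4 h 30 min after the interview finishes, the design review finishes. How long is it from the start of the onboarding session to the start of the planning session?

The interview ends at 16:44 − 280 min = 12:04.
The design review ends at 12:04 + 270 min = 16:34.
So the onboarding session starts at 16:34.
From 16:34 to 16:44 is 10 minutes.

10 minutes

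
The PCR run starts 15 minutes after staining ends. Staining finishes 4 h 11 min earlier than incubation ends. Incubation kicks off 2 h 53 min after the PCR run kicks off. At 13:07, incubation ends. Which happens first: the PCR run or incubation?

the PCR run

Staining ends at 13:07 − 251 min = 08:56.
The PCR run starts at 08:56 + 15 min = 09:11.
Incubation starts at 09:11 + 173 min = 12:04.
The PCR run starts at 09:11 and incubation starts at 12:04, so the PCR run is first.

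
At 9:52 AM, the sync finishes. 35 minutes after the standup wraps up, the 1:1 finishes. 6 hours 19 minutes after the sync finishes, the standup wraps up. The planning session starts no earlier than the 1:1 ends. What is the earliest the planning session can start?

The standup ends at 9:52 AM + 379 min = 4:11 PM.
The 1:1 ends at 4:11 PM + 35 min = 4:46 PM.
The planning session is bounded by the 1:1, so the earliest it can start is 4:46 PM.

4:46 PM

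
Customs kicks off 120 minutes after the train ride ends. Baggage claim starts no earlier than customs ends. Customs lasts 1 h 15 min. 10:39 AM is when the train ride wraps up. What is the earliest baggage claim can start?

Customs starts at 10:39 AM + 120 min = 12:39 PM.
Customs ends at 12:39 PM + 75 min = 1:54 PM.
Baggage claim is bounded by customs, so the earliest it can start is 1:54 PM.

1:54 PM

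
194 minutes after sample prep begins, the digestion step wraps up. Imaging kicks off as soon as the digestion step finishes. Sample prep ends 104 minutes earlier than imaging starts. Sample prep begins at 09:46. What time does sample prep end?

11:16

The digestion step ends at 09:46 + 194 min = 13:00.
So imaging starts at 13:00.
Sample prep ends at 13:00 − 104 min = 11:16.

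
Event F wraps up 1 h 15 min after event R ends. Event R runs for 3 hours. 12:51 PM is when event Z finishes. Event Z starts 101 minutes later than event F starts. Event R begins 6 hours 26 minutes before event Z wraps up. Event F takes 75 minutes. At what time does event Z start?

Event R starts at 12:51 PM − 386 min = 6:25 AM.
Event R ends at 6:25 AM + 180 min = 9:25 AM.
Event F ends at 9:25 AM + 75 min = 10:40 AM.
Event F starts at 10:40 AM − 75 min = 9:25 AM.
Event Z starts at 9:25 AM + 101 min = 11:06 AM.

11:06 AM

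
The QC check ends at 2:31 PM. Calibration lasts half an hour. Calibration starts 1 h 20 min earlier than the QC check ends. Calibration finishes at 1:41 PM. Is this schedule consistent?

Calibration starts at 2:31 PM − 80 min = 1:11 PM.
Calibration ends at 1:11 PM + 30 min = 1:41 PM.
That matches the stated 1:41 PM, so the schedule is consistent.

Yes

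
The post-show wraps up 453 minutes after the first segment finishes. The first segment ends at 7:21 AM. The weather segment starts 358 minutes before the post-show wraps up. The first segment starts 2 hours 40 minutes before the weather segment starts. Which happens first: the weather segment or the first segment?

The post-show ends at 7:21 AM + 453 min = 2:54 PM.
The weather segment starts at 2:54 PM − 358 min = 8:56 AM.
The first segment starts at 8:56 AM − 160 min = 6:16 AM.
The weather segment starts at 8:56 AM and the first segment starts at 6:16 AM, so the first segment is first.

the first segment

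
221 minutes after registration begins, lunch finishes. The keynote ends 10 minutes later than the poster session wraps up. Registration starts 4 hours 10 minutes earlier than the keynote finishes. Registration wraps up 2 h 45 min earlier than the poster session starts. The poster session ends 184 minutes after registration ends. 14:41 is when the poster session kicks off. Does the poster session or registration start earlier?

registration

Registration ends at 14:41 − 165 min = 11:56.
The poster session ends at 11:56 + 184 min = 15:00.
The keynote ends at 15:00 + 10 min = 15:10.
Registration starts at 15:10 − 250 min = 11:00.
The poster session starts at 14:41 and registration starts at 11:00, so registration is first.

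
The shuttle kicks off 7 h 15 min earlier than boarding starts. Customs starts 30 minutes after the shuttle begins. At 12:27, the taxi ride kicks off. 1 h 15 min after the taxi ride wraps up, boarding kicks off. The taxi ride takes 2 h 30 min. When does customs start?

09:27

The taxi ride ends at 12:27 + 150 min = 14:57.
Boarding starts at 14:57 + 75 min = 16:12.
The shuttle starts at 16:12 − 435 min = 08:57.
Customs starts at 08:57 + 30 min = 09:27.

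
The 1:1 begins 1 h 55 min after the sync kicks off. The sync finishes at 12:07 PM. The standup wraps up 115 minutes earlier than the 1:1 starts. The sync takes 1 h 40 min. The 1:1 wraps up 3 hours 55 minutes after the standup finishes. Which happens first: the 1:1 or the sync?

the sync

The sync starts at 12:07 PM − 100 min = 10:27 AM.
The 1:1 starts at 10:27 AM + 115 min = 12:22 PM.
The 1:1 starts at 12:22 PM and the sync starts at 10:27 AM, so the sync is first.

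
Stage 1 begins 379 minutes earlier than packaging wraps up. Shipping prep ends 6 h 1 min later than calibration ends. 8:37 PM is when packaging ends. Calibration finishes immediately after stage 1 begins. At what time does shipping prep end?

Stage 1 starts at 8:37 PM − 379 min = 2:18 PM.
So calibration ends at 2:18 PM.
Shipping prep ends at 2:18 PM + 361 min = 8:19 PM.

8:19 PM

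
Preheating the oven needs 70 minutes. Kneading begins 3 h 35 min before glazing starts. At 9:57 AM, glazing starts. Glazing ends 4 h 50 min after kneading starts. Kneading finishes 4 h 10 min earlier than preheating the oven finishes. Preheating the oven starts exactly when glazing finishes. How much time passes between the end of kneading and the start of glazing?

1 hour 45 minutes

Kneading starts at 9:57 AM − 215 min = 6:22 AM.
Glazing ends at 6:22 AM + 290 min = 11:12 AM.
So preheating the oven starts at 11:12 AM.
Preheating the oven ends at 11:12 AM + 70 min = 12:22 PM.
Kneading ends at 12:22 PM − 250 min = 8:12 AM.
From 8:12 AM to 9:57 AM is 1 hour 45 minutes.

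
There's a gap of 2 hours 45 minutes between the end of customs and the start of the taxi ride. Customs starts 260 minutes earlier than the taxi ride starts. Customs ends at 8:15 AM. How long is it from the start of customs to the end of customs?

1 hour 35 minutes

The taxi ride starts at 8:15 AM + 165 min = 11:00 AM.
Customs starts at 11:00 AM − 260 min = 6:40 AM.
From 6:40 AM to 8:15 AM is 1 hour 35 minutes.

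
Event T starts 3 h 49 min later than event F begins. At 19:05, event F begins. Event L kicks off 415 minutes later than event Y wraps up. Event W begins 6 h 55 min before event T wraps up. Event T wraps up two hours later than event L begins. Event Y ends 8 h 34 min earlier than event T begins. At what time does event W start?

16:20

Event T starts at 19:05 + 229 min = 22:54.
Event Y ends at 22:54 − 514 min = 14:20.
Event L starts at 14:20 + 415 min = 21:15.
Event T ends at 21:15 + 120 min = 23:15.
Event W starts at 23:15 − 415 min = 16:20.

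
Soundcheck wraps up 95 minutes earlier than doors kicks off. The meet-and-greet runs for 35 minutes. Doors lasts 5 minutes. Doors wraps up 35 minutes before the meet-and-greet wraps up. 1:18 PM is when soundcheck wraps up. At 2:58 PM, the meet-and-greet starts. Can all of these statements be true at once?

The meet-and-greet ends at 2:58 PM + 35 min = 3:33 PM.
Doors ends at 3:33 PM − 35 min = 2:58 PM.
Doors starts at 2:58 PM − 5 min = 2:53 PM.
Soundcheck ends at 2:53 PM − 95 min = 1:18 PM.
That matches the stated 1:18 PM, so the schedule is consistent.

Yes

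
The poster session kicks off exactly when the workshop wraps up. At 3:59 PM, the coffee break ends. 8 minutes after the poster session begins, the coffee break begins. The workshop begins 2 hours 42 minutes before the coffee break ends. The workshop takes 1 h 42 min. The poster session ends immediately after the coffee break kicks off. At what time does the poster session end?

3:07 PM

The workshop starts at 3:59 PM − 162 min = 1:17 PM.
The workshop ends at 1:17 PM + 102 min = 2:59 PM.
So the poster session starts at 2:59 PM.
The coffee break starts at 2:59 PM + 8 min = 3:07 PM.
So the poster session ends at 3:07 PM.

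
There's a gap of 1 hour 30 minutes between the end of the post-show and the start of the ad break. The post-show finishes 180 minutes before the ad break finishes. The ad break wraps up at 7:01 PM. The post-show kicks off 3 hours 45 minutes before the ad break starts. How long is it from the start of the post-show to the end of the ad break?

The post-show ends at 7:01 PM − 180 min = 4:01 PM.
The ad break starts at 4:01 PM + 90 min = 5:31 PM.
The post-show starts at 5:31 PM − 225 min = 1:46 PM.
From 1:46 PM to 7:01 PM is 5 h 15 min.

5 h 15 min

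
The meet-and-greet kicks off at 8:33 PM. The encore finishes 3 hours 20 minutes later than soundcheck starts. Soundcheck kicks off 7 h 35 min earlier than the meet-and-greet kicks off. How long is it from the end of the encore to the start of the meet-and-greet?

Soundcheck starts at 8:33 PM − 455 min = 12:58 PM.
The encore ends at 12:58 PM + 200 min = 4:18 PM.
From 4:18 PM to 8:33 PM is 4 h 15 min.

4 h 15 min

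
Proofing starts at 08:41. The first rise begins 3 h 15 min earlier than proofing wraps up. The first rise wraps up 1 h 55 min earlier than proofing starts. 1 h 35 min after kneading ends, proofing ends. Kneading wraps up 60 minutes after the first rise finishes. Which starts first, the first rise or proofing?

The first rise ends at 08:41 − 115 min = 06:46.
Kneading ends at 06:46 + 60 min = 07:46.
Proofing ends at 07:46 + 95 min = 09:21.
The first rise starts at 09:21 − 195 min = 06:06.
The first rise starts at 06:06 and proofing starts at 08:41, so the first rise is first.

the first rise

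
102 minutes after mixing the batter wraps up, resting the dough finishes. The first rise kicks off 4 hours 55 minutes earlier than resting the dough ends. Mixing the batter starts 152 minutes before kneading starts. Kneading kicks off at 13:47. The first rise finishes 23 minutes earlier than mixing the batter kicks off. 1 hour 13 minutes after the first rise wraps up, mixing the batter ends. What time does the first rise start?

Mixing the batter starts at 13:47 − 152 min = 11:15.
The first rise ends at 11:15 − 23 min = 10:52.
Mixing the batter ends at 10:52 + 73 min = 12:05.
Resting the dough ends at 12:05 + 102 min = 13:47.
The first rise starts at 13:47 − 295 min = 08:52.

08:52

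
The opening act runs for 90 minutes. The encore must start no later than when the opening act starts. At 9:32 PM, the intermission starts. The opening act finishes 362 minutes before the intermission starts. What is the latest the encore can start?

The opening act ends at 9:32 PM − 362 min = 3:30 PM.
The opening act starts at 3:30 PM − 90 min = 2:00 PM.
The encore is bounded by the opening act, so the latest it can start is 2:00 PM.

2:00 PM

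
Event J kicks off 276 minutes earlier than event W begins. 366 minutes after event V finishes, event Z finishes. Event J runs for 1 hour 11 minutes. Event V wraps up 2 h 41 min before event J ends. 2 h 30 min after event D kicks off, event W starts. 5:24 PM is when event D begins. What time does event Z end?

Event W starts at 5:24 PM + 150 min = 7:54 PM.
Event J starts at 7:54 PM − 276 min = 3:18 PM.
Event J ends at 3:18 PM + 71 min = 4:29 PM.
Event V ends at 4:29 PM − 161 min = 1:48 PM.
Event Z ends at 1:48 PM + 366 min = 7:54 PM.

7:54 PM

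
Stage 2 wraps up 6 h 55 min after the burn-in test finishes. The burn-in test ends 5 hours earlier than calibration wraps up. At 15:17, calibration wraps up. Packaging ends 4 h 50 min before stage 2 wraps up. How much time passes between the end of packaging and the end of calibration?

2 hours 55 minutes

The burn-in test ends at 15:17 − 300 min = 10:17.
Stage 2 ends at 10:17 + 415 min = 17:12.
Packaging ends at 17:12 − 290 min = 12:22.
From 12:22 to 15:17 is 2 hours 55 minutes.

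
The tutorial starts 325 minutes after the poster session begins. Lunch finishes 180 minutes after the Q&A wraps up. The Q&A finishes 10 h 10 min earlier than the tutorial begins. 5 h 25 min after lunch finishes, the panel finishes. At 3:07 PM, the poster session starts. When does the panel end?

6:47 PM

The tutorial starts at 3:07 PM + 325 min = 8:32 PM.
The Q&A ends at 8:32 PM − 610 min = 10:22 AM.
Lunch ends at 10:22 AM + 180 min = 1:22 PM.
The panel ends at 1:22 PM + 325 min = 6:47 PM.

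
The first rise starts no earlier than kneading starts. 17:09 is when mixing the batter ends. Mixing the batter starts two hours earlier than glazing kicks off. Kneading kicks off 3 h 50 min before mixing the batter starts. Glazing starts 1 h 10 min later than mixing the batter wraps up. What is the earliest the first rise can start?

Glazing starts at 17:09 + 70 min = 18:19.
Mixing the batter starts at 18:19 − 120 min = 16:19.
Kneading starts at 16:19 − 230 min = 12:29.
The first rise is bounded by kneading, so the earliest it can start is 12:29.

12:29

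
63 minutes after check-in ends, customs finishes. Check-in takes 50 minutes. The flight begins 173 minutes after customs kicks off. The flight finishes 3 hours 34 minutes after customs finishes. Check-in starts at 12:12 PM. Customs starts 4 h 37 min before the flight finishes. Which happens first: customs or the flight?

Check-in ends at 12:12 PM + 50 min = 1:02 PM.
Customs ends at 1:02 PM + 63 min = 2:05 PM.
The flight ends at 2:05 PM + 214 min = 5:39 PM.
Customs starts at 5:39 PM − 277 min = 1:02 PM.
The flight starts at 1:02 PM + 173 min = 3:55 PM.
Customs starts at 1:02 PM and the flight starts at 3:55 PM, so customs is first.

customs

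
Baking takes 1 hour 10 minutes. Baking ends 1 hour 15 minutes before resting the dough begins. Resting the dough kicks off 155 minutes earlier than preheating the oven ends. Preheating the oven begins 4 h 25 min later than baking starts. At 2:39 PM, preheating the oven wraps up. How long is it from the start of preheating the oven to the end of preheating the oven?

35 minutes

Resting the dough starts at 2:39 PM − 155 min = 12:04 PM.
Baking ends at 12:04 PM − 75 min = 10:49 AM.
Baking starts at 10:49 AM − 70 min = 9:39 AM.
Preheating the oven starts at 9:39 AM + 265 min = 2:04 PM.
From 2:04 PM to 2:39 PM is 35 minutes.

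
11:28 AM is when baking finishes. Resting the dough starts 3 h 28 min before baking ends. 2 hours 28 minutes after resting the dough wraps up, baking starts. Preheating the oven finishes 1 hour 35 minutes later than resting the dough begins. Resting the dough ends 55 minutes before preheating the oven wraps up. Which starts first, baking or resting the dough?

Resting the dough starts at 11:28 AM − 208 min = 8:00 AM.
Preheating the oven ends at 8:00 AM + 95 min = 9:35 AM.
Resting the dough ends at 9:35 AM − 55 min = 8:40 AM.
Baking starts at 8:40 AM + 148 min = 11:08 AM.
Baking starts at 11:08 AM and resting the dough starts at 8:00 AM, so resting the dough is first.

resting the dough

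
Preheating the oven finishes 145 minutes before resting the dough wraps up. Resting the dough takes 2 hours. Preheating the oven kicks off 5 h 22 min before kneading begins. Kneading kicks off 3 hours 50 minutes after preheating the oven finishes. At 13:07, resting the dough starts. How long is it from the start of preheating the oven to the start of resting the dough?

1 h 57 min

Resting the dough ends at 13:07 + 120 min = 15:07.
Preheating the oven ends at 15:07 − 145 min = 12:42.
Kneading starts at 12:42 + 230 min = 16:32.
Preheating the oven starts at 16:32 − 322 min = 11:10.
From 11:10 to 13:07 is 1 h 57 min.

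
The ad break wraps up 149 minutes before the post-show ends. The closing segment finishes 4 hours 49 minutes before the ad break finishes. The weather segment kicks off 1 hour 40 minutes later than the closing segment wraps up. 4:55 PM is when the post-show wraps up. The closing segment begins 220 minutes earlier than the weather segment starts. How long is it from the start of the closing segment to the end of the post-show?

9 hours 18 minutes

The ad break ends at 4:55 PM − 149 min = 2:26 PM.
The closing segment ends at 2:26 PM − 289 min = 9:37 AM.
The weather segment starts at 9:37 AM + 100 min = 11:17 AM.
The closing segment starts at 11:17 AM − 220 min = 7:37 AM.
From 7:37 AM to 4:55 PM is 9 hours 18 minutes.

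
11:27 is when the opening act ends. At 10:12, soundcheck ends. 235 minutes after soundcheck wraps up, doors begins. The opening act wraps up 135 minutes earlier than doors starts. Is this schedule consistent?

Doors starts at 10:12 + 235 min = 14:07.
The opening act ends at 14:07 − 135 min = 11:52.
But the opening act is also said to end at 11:27 — a 25-minute conflict.

No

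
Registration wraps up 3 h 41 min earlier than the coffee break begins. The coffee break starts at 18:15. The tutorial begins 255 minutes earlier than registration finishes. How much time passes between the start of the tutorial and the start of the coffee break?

Registration ends at 18:15 − 221 min = 14:34.
The tutorial starts at 14:34 − 255 min = 10:19.
From 10:19 to 18:15 is 7 hours 56 minutes.

7 hours 56 minutes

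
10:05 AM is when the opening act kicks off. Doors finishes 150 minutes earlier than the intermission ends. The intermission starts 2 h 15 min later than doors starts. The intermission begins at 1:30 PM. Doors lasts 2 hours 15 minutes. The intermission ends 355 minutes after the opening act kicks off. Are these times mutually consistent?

The intermission ends at 10:05 AM + 355 min = 4:00 PM.
Doors ends at 4:00 PM − 150 min = 1:30 PM.
Doors starts at 1:30 PM − 135 min = 11:15 AM.
The intermission starts at 11:15 AM + 135 min = 1:30 PM.
That matches the stated 1:30 PM, so the schedule is consistent.

Yes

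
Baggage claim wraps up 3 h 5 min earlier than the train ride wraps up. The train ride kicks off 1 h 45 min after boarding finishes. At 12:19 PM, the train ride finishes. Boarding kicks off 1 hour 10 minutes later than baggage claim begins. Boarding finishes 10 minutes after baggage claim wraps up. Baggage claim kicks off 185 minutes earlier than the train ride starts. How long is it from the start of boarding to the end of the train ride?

3 hours 5 minutes

Baggage claim ends at 12:19 PM − 185 min = 9:14 AM.
Boarding ends at 9:14 AM + 10 min = 9:24 AM.
The train ride starts at 9:24 AM + 105 min = 11:09 AM.
Baggage claim starts at 11:09 AM − 185 min = 8:04 AM.
Boarding starts at 8:04 AM + 70 min = 9:14 AM.
From 9:14 AM to 12:19 PM is 3 hours 5 minutes.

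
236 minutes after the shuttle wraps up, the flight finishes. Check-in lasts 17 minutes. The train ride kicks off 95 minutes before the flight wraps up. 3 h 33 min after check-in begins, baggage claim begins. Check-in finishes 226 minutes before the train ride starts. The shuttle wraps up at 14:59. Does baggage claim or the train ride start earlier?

baggage claim

The flight ends at 14:59 + 236 min = 18:55.
The train ride starts at 18:55 − 95 min = 17:20.
Check-in ends at 17:20 − 226 min = 13:34.
Check-in starts at 13:34 − 17 min = 13:17.
Baggage claim starts at 13:17 + 213 min = 16:50.
Baggage claim starts at 16:50 and the train ride starts at 17:20, so baggage claim is first.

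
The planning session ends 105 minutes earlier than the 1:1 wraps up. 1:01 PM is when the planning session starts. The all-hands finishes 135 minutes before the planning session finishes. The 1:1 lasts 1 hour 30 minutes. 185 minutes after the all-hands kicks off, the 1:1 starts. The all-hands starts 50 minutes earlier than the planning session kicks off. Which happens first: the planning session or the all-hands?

the all-hands

The all-hands starts at 1:01 PM − 50 min = 12:11 PM.
The planning session starts at 1:01 PM and the all-hands starts at 12:11 PM, so the all-hands is first.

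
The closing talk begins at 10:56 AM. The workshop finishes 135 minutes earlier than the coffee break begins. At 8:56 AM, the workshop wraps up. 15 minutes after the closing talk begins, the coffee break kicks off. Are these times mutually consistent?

The coffee break starts at 10:56 AM + 15 min = 11:11 AM.
The workshop ends at 11:11 AM − 135 min = 8:56 AM.
That matches the stated 8:56 AM, so the schedule is consistent.

Yes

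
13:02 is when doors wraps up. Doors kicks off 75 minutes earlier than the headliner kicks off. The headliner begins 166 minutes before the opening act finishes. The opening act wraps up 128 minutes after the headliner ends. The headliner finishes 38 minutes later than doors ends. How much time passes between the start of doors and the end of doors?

1 hour 15 minutes

The headliner ends at 13:02 + 38 min = 13:40.
The opening act ends at 13:40 + 128 min = 15:48.
The headliner starts at 15:48 − 166 min = 13:02.
Doors starts at 13:02 − 75 min = 11:47.
From 11:47 to 13:02 is 1 hour 15 minutes.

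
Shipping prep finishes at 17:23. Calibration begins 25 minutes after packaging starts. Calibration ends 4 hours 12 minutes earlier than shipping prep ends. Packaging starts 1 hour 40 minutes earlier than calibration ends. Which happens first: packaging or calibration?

packaging

Calibration ends at 17:23 − 252 min = 13:11.
Packaging starts at 13:11 − 100 min = 11:31.
Calibration starts at 11:31 + 25 min = 11:56.
Packaging starts at 11:31 and calibration starts at 11:56, so packaging is first.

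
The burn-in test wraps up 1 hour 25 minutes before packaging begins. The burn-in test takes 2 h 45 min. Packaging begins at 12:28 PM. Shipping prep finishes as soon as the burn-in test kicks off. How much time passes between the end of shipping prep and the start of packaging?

4 h 10 min

The burn-in test ends at 12:28 PM − 85 min = 11:03 AM.
The burn-in test starts at 11:03 AM − 165 min = 8:18 AM.
So shipping prep ends at 8:18 AM.
From 8:18 AM to 12:28 PM is 4 h 10 min.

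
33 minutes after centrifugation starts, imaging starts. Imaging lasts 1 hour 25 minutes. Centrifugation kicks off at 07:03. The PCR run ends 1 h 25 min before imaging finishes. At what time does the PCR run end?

Imaging starts at 07:03 + 33 min = 07:36.
Imaging ends at 07:36 + 85 min = 09:01.
The PCR run ends at 09:01 − 85 min = 07:36.

07:36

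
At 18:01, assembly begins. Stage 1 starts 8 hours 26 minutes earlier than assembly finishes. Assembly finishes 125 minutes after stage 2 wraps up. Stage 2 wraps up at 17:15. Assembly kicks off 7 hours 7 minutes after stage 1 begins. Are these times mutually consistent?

Assembly ends at 17:15 + 125 min = 19:20.
Stage 1 starts at 19:20 − 506 min = 10:54.
Assembly starts at 10:54 + 427 min = 18:01.
That matches the stated 18:01, so the schedule is consistent.

Yes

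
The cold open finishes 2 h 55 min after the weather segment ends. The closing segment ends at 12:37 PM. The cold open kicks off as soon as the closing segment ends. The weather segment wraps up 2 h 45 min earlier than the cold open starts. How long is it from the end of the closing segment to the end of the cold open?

The cold open starts at 12:37 PM.
The weather segment ends at 12:37 PM − 165 min = 9:52 AM.
The cold open ends at 9:52 AM + 175 min = 12:47 PM.
From 12:37 PM to 12:47 PM is 10 minutes.

10 minutes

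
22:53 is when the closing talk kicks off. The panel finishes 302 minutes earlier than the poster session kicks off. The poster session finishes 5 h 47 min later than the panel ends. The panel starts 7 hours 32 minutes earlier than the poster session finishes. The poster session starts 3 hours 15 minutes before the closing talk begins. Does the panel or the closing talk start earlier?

The poster session starts at 22:53 − 195 min = 19:38.
The panel ends at 19:38 − 302 min = 14:36.
The poster session ends at 14:36 + 347 min = 20:23.
The panel starts at 20:23 − 452 min = 12:51.
The panel starts at 12:51 and the closing talk starts at 22:53, so the panel is first.

the panel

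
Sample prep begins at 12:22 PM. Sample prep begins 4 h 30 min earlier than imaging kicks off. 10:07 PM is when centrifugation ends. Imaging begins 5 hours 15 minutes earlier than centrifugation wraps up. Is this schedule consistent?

Imaging starts at 10:07 PM − 315 min = 4:52 PM.
Sample prep starts at 4:52 PM − 270 min = 12:22 PM.
That matches the stated 12:22 PM, so the schedule is consistent.

Yes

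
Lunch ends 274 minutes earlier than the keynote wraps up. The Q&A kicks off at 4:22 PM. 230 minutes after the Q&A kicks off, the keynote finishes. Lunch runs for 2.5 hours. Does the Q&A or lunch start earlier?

lunch

The keynote ends at 4:22 PM + 230 min = 8:12 PM.
Lunch ends at 8:12 PM − 274 min = 3:38 PM.
Lunch starts at 3:38 PM − 150 min = 1:08 PM.
The Q&A starts at 4:22 PM and lunch starts at 1:08 PM, so lunch is first.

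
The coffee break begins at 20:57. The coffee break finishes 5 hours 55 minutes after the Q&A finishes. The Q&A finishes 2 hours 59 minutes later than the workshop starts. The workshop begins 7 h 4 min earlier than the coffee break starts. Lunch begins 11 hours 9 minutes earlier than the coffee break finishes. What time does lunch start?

The workshop starts at 20:57 − 424 min = 13:53.
The Q&A ends at 13:53 + 179 min = 16:52.
The coffee break ends at 16:52 + 355 min = 22:47.
Lunch starts at 22:47 − 669 min = 11:38.

11:38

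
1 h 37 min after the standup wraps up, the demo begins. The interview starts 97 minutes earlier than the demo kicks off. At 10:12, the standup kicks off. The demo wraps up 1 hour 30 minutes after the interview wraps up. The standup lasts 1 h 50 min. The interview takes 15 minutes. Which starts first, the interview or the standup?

The standup ends at 10:12 + 110 min = 12:02.
The demo starts at 12:02 + 97 min = 13:39.
The interview starts at 13:39 − 97 min = 12:02.
The interview starts at 12:02 and the standup starts at 10:12, so the standup is first.

the standup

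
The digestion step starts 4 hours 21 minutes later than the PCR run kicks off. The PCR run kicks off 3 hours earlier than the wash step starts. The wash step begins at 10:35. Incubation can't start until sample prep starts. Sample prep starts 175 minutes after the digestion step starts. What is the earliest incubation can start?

14:51

The PCR run starts at 10:35 − 180 min = 07:35.
The digestion step starts at 07:35 + 261 min = 11:56.
Sample prep starts at 11:56 + 175 min = 14:51.
Incubation is bounded by sample prep, so the earliest it can start is 14:51.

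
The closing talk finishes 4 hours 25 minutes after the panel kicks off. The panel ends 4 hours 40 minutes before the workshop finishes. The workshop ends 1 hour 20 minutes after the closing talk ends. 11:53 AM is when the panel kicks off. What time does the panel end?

12:58 PM

The closing talk ends at 11:53 AM + 265 min = 4:18 PM.
The workshop ends at 4:18 PM + 80 min = 5:38 PM.
The panel ends at 5:38 PM − 280 min = 12:58 PM.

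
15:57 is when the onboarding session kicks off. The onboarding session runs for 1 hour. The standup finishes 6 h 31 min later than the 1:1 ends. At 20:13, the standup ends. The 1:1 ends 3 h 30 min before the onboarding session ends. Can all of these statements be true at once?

The onboarding session ends at 15:57 + 60 min = 16:57.
The 1:1 ends at 16:57 − 210 min = 13:27.
The standup ends at 13:27 + 391 min = 19:58.
But the standup is also said to end at 20:13 — a 15-minute conflict.

No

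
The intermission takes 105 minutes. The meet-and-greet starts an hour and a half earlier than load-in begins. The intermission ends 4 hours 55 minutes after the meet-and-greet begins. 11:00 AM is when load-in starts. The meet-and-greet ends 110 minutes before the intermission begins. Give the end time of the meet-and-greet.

10:50 AM

The meet-and-greet starts at 11:00 AM − 90 min = 9:30 AM.
The intermission ends at 9:30 AM + 295 min = 2:25 PM.
The intermission starts at 2:25 PM − 105 min = 12:40 PM.
The meet-and-greet ends at 12:40 PM − 110 min = 10:50 AM.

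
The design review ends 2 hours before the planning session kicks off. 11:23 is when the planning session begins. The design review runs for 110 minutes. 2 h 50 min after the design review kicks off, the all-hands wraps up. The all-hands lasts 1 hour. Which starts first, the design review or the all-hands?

The design review ends at 11:23 − 120 min = 09:23.
The design review starts at 09:23 − 110 min = 07:33.
The all-hands ends at 07:33 + 170 min = 10:23.
The all-hands starts at 10:23 − 60 min = 09:23.
The design review starts at 07:33 and the all-hands starts at 09:23, so the design review is first.

the design review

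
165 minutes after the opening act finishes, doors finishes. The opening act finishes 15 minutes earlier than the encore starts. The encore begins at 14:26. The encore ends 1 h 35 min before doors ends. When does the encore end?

The opening act ends at 14:26 − 15 min = 14:11.
Doors ends at 14:11 + 165 min = 16:56.
The encore ends at 16:56 − 95 min = 15:21.

15:21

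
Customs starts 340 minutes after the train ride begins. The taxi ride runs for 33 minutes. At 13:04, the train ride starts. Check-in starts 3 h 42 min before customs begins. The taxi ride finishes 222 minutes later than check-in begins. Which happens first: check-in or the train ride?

the train ride

Customs starts at 13:04 + 340 min = 18:44.
Check-in starts at 18:44 − 222 min = 15:02.
Check-in starts at 15:02 and the train ride starts at 13:04, so the train ride is first.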